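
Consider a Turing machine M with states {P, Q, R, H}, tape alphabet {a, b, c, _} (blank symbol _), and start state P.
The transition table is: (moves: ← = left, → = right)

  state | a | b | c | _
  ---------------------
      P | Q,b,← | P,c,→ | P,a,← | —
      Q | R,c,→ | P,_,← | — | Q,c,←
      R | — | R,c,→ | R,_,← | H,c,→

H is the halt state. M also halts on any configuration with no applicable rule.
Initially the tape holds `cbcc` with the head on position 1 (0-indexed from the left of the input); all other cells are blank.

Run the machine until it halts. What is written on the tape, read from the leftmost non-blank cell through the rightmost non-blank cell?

aaac

state=P head=1 tape=_c[b]cc   (P,b)→(P,c,→)
state=P head=2 tape=_cc[c]c   (P,c)→(P,a,←)
state=P head=1 tape=_c[c]ac   (P,c)→(P,a,←)
state=P head=0 tape=_[c]aac   (P,c)→(P,a,←)
state=P head=-1 tape=[_]aaac
The non-blank tape span at halt is aaac.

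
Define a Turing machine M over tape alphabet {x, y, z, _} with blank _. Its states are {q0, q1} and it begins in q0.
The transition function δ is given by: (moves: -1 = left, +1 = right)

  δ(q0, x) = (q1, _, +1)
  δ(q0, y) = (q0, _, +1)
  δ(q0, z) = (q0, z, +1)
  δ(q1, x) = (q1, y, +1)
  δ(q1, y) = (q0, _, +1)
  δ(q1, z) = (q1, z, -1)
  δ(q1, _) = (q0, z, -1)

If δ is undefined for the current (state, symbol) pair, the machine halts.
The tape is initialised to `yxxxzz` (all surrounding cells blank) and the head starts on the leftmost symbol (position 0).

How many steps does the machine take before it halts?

8

state=q0 head=0 tape=[y]xxxzz_   (q0,y)→(q0,_,+1)
state=q0 head=1 tape=_[x]xxzz_   (q0,x)→(q1,_,+1)
state=q1 head=2 tape=__[x]xzz_   (q1,x)→(q1,y,+1)
state=q1 head=3 tape=__y[x]zz_   (q1,x)→(q1,y,+1)
state=q1 head=4 tape=__yy[z]z_   (q1,z)→(q1,z,-1)
state=q1 head=3 tape=__y[y]zz_   (q1,y)→(q0,_,+1)
state=q0 head=4 tape=__y_[z]z_   (q0,z)→(q0,z,+1)
state=q0 head=5 tape=__y_z[z]_   (q0,z)→(q0,z,+1)
state=q0 head=6 tape=__y_zz[_]
M halts after 8 transitions.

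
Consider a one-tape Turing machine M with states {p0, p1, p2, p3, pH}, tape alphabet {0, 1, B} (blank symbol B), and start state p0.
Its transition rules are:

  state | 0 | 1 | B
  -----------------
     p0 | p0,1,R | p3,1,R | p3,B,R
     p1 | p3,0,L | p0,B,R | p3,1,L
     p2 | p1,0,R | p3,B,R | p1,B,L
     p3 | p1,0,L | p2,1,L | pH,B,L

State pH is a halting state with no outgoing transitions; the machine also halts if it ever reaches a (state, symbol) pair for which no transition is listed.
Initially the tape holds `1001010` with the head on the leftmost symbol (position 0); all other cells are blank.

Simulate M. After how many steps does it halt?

15

p0 | [1]001010BB   read 1 → write 1, move R, go to p3
p3 | 1[0]01010BB   read 0 → write 0, move L, go to p1
p1 | [1]001010BB   read 1 → write B, move R, go to p0
p0 | B[0]01010BB   read 0 → write 1, move R, go to p0
p0 | B1[0]1010BB   read 0 → write 1, move R, go to p0
p0 | B11[1]010BB   read 1 → write 1, move R, go to p3
p3 | B111[0]10BB   read 0 → write 0, move L, go to p1
p1 | B11[1]010BB   read 1 → write B, move R, go to p0
p0 | B11B[0]10BB   read 0 → write 1, move R, go to p0
p0 | B11B1[1]0BB   read 1 → write 1, move R, go to p3
p3 | B11B11[0]BB   read 0 → write 0, move L, go to p1
p1 | B11B1[1]0BB   read 1 → write B, move R, go to p0
p0 | B11B1B[0]BB   read 0 → write 1, move R, go to p0
p0 | B11B1B1[B]B   read B → write B, move R, go to p3
p3 | B11B1B1B[B]   read B → write B, move L, go to pH
pH | B11B1B1[B]B
M halts after 15 transitions.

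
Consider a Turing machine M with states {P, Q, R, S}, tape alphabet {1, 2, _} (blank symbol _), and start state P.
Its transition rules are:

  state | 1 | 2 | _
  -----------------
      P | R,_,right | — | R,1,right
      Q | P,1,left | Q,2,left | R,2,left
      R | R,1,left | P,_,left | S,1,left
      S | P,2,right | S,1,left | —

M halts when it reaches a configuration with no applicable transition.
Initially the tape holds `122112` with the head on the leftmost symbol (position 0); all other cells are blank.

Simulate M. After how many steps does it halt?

P | _[1]22112   read 1 → write _, move right, go to R
R | __[2]2112   read 2 → write _, move left, go to P
P | _[_]_2112   read _ → write 1, move right, go to R
R | _1[_]2112   read _ → write 1, move left, go to S
S | _[1]12112   read 1 → write 2, move right, go to P
P | _2[1]2112   read 1 → write _, move right, go to R
R | _2_[2]112   read 2 → write _, move left, go to P
P | _2[_]_112   read _ → write 1, move right, go to R
R | _21[_]112   read _ → write 1, move left, go to S
S | _2[1]1112   read 1 → write 2, move right, go to P
P | _22[1]112   read 1 → write _, move right, go to R
R | _22_[1]12   read 1 → write 1, move left, go to R
R | _22[_]112   read _ → write 1, move left, go to S
S | _2[2]1112   read 2 → write 1, move left, go to S
S | _[2]11112   read 2 → write 1, move left, go to S
S | [_]111112
M halts after 15 transitions.

15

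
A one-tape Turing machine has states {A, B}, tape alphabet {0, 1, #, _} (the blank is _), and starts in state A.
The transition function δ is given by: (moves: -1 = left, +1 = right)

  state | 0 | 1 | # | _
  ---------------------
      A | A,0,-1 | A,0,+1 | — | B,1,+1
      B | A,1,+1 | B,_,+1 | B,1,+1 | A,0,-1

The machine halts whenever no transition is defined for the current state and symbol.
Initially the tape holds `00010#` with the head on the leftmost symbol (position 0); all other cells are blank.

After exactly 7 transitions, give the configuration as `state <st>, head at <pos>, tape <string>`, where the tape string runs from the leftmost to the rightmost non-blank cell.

state A, head at -1, tape 100010#

state=A head=0 tape=_[0]0010#   (A,0)→(A,0,-1)
state=A head=-1 tape=[_]00010#   (A,_)→(B,1,+1)
state=B head=0 tape=1[0]0010#   (B,0)→(A,1,+1)
state=A head=1 tape=11[0]010#   (A,0)→(A,0,-1)
state=A head=0 tape=1[1]0010#   (A,1)→(A,0,+1)
state=A head=1 tape=10[0]010#   (A,0)→(A,0,-1)
state=A head=0 tape=1[0]0010#   (A,0)→(A,0,-1)
state=A head=-1 tape=[1]00010#
After 7 steps: state A, head at -1, tape 100010#.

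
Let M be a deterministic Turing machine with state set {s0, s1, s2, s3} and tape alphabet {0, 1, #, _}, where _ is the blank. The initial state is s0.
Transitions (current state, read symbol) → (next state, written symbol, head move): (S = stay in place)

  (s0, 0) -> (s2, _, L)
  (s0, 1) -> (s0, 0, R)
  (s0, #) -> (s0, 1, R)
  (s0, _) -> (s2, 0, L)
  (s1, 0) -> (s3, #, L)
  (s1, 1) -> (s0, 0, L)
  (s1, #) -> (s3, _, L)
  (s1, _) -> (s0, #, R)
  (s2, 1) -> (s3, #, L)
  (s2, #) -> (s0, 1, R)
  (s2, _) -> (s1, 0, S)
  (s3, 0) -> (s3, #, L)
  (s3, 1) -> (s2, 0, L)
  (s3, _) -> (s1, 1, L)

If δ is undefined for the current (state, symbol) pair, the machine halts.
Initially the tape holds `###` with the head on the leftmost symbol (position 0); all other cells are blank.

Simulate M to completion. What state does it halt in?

s3

state=s0 head=0 tape=__[#]##_   (s0,#)→(s0,1,R)
state=s0 head=1 tape=__1[#]#_   (s0,#)→(s0,1,R)
state=s0 head=2 tape=__11[#]_   (s0,#)→(s0,1,R)
state=s0 head=3 tape=__111[_]   (s0,_)→(s2,0,L)
state=s2 head=2 tape=__11[1]0   (s2,1)→(s3,#,L)
state=s3 head=1 tape=__1[1]#0   (s3,1)→(s2,0,L)
state=s2 head=0 tape=__[1]0#0   (s2,1)→(s3,#,L)
state=s3 head=-1 tape=_[_]#0#0   (s3,_)→(s1,1,L)
state=s1 head=-2 tape=[_]1#0#0   (s1,_)→(s0,#,R)
state=s0 head=-1 tape=#[1]#0#0   (s0,1)→(s0,0,R)
state=s0 head=0 tape=#0[#]0#0   (s0,#)→(s0,1,R)
state=s0 head=1 tape=#01[0]#0   (s0,0)→(s2,_,L)
state=s2 head=0 tape=#0[1]_#0   (s2,1)→(s3,#,L)
state=s3 head=-1 tape=#[0]#_#0   (s3,0)→(s3,#,L)
state=s3 head=-2 tape=[#]##_#0
No transition is defined for (s3, #); M halts in state s3.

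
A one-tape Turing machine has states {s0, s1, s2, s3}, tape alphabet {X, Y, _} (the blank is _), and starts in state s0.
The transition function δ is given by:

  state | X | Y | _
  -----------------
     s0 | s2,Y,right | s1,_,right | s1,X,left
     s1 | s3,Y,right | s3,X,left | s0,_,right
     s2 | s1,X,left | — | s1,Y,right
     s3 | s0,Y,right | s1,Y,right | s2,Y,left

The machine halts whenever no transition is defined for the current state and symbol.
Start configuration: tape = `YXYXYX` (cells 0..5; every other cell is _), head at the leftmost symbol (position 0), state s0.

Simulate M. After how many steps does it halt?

7

s0 | [Y]XYXYX_   read Y → write _, move right, go to s1
s1 | _[X]YXYX_   read X → write Y, move right, go to s3
s3 | _Y[Y]XYX_   read Y → write Y, move right, go to s1
s1 | _YY[X]YX_   read X → write Y, move right, go to s3
s3 | _YYY[Y]X_   read Y → write Y, move right, go to s1
s1 | _YYYY[X]_   read X → write Y, move right, go to s3
s3 | _YYYYY[_]   read _ → write Y, move left, go to s2
s2 | _YYYY[Y]Y
M halts after 7 transitions.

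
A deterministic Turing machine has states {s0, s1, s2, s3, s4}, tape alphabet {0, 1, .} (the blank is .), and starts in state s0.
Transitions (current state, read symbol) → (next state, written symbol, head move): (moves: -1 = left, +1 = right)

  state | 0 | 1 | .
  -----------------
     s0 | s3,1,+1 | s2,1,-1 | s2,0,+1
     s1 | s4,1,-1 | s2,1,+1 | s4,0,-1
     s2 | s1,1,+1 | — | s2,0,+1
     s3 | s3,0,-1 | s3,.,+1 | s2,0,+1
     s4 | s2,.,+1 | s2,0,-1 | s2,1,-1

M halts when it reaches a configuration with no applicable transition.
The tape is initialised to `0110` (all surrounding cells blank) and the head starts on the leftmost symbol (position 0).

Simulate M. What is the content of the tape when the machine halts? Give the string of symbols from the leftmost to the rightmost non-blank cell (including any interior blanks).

101100

state=s0 head=0 tape=[0]110..   (s0,0)→(s3,1,+1)
state=s3 head=1 tape=1[1]10..   (s3,1)→(s3,.,+1)
state=s3 head=2 tape=1.[1]0..   (s3,1)→(s3,.,+1)
state=s3 head=3 tape=1..[0]..   (s3,0)→(s3,0,-1)
state=s3 head=2 tape=1.[.]0..   (s3,.)→(s2,0,+1)
state=s2 head=3 tape=1.0[0]..   (s2,0)→(s1,1,+1)
state=s1 head=4 tape=1.01[.].   (s1,.)→(s4,0,-1)
state=s4 head=3 tape=1.0[1]0.   (s4,1)→(s2,0,-1)
state=s2 head=2 tape=1.[0]00.   (s2,0)→(s1,1,+1)
state=s1 head=3 tape=1.1[0]0.   (s1,0)→(s4,1,-1)
state=s4 head=2 tape=1.[1]10.   (s4,1)→(s2,0,-1)
state=s2 head=1 tape=1[.]010.   (s2,.)→(s2,0,+1)
state=s2 head=2 tape=10[0]10.   (s2,0)→(s1,1,+1)
state=s1 head=3 tape=101[1]0.   (s1,1)→(s2,1,+1)
state=s2 head=4 tape=1011[0].   (s2,0)→(s1,1,+1)
state=s1 head=5 tape=10111[.]   (s1,.)→(s4,0,-1)
state=s4 head=4 tape=1011[1]0   (s4,1)→(s2,0,-1)
state=s2 head=3 tape=101[1]00
The non-blank tape span at halt is 101100.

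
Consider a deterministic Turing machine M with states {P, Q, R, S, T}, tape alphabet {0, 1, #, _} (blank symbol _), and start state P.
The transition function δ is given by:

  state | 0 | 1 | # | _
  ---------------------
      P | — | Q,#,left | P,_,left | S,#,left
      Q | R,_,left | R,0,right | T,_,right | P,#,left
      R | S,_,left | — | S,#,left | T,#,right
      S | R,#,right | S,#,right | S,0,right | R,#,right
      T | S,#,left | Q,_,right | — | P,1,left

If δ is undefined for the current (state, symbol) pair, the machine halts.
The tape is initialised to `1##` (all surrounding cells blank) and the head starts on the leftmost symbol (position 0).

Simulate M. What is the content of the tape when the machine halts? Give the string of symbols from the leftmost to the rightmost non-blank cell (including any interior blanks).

state=P head=0 tape=___[1]##___   (P,1)→(Q,#,left)
state=Q head=-1 tape=__[_]###___   (Q,_)→(P,#,left)
state=P head=-2 tape=_[_]####___   (P,_)→(S,#,left)
state=S head=-3 tape=[_]#####___   (S,_)→(R,#,right)
state=R head=-2 tape=#[#]####___   (R,#)→(S,#,left)
state=S head=-3 tape=[#]#####___   (S,#)→(S,0,right)
state=S head=-2 tape=0[#]####___   (S,#)→(S,0,right)
state=S head=-1 tape=00[#]###___   (S,#)→(S,0,right)
state=S head=0 tape=000[#]##___   (S,#)→(S,0,right)
state=S head=1 tape=0000[#]#___   (S,#)→(S,0,right)
state=S head=2 tape=00000[#]___   (S,#)→(S,0,right)
state=S head=3 tape=000000[_]__   (S,_)→(R,#,right)
state=R head=4 tape=000000#[_]_   (R,_)→(T,#,right)
state=T head=5 tape=000000##[_]   (T,_)→(P,1,left)
state=P head=4 tape=000000#[#]1   (P,#)→(P,_,left)
state=P head=3 tape=000000[#]_1   (P,#)→(P,_,left)
state=P head=2 tape=00000[0]__1
The non-blank tape span at halt is 000000__1.

000000__1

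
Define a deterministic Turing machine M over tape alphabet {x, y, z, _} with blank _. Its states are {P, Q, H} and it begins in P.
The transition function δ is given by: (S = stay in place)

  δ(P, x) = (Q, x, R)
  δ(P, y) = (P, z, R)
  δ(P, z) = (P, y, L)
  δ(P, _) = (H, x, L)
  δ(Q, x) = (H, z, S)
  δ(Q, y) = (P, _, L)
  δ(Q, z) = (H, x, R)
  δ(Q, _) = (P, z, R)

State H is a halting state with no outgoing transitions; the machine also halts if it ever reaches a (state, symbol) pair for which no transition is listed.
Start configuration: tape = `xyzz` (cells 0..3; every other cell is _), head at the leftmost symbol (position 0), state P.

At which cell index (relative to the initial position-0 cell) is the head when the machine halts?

P | [x]yzz_   read x → write x, move R, go to Q
Q | x[y]zz_   read y → write _, move L, go to P
P | [x]_zz_   read x → write x, move R, go to Q
Q | x[_]zz_   read _ → write z, move R, go to P
P | xz[z]z_   read z → write y, move L, go to P
P | x[z]yz_   read z → write y, move L, go to P
P | [x]yyz_   read x → write x, move R, go to Q
Q | x[y]yz_   read y → write _, move L, go to P
P | [x]_yz_   read x → write x, move R, go to Q
Q | x[_]yz_   read _ → write z, move R, go to P
P | xz[y]z_   read y → write z, move R, go to P
P | xzz[z]_   read z → write y, move L, go to P
P | xz[z]y_   read z → write y, move L, go to P
P | x[z]yy_   read z → write y, move L, go to P
P | [x]yyy_   read x → write x, move R, go to Q
Q | x[y]yy_   read y → write _, move L, go to P
P | [x]_yy_   read x → write x, move R, go to Q
Q | x[_]yy_   read _ → write z, move R, go to P
P | xz[y]y_   read y → write z, move R, go to P
P | xzz[y]_   read y → write z, move R, go to P
P | xzzz[_]   read _ → write x, move L, go to H
H | xzz[z]x
At halt the head is at cell 3.

3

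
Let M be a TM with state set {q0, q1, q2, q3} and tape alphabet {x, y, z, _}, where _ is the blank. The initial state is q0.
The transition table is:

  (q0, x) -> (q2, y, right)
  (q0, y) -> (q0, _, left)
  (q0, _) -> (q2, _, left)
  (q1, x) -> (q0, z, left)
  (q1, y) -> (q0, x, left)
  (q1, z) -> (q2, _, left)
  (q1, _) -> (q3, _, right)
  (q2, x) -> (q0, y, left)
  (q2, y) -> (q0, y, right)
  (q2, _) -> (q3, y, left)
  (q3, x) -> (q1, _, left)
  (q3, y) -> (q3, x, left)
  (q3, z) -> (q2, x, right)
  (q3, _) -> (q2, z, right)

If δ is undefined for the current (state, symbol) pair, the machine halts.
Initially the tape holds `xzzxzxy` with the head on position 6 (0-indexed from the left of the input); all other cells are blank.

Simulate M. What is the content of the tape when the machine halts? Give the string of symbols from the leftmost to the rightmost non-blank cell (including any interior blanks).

q0 | xzzxzx[y]   read y → write _, move left, go to q0
q0 | xzzxz[x]_   read x → write y, move right, go to q2
q2 | xzzxzy[_]   read _ → write y, move left, go to q3
q3 | xzzxz[y]y   read y → write x, move left, go to q3
q3 | xzzx[z]xy   read z → write x, move right, go to q2
q2 | xzzxx[x]y   read x → write y, move left, go to q0
q0 | xzzx[x]yy   read x → write y, move right, go to q2
q2 | xzzxy[y]y   read y → write y, move right, go to q0
q0 | xzzxyy[y]   read y → write _, move left, go to q0
q0 | xzzxy[y]_   read y → write _, move left, go to q0
q0 | xzzx[y]__   read y → write _, move left, go to q0
q0 | xzz[x]___   read x → write y, move right, go to q2
q2 | xzzy[_]__   read _ → write y, move left, go to q3
q3 | xzz[y]y__   read y → write x, move left, go to q3
q3 | xz[z]xy__   read z → write x, move right, go to q2
q2 | xzx[x]y__   read x → write y, move left, go to q0
q0 | xz[x]yy__   read x → write y, move right, go to q2
q2 | xzy[y]y__   read y → write y, move right, go to q0
q0 | xzyy[y]__   read y → write _, move left, go to q0
q0 | xzy[y]___   read y → write _, move left, go to q0
q0 | xz[y]____   read y → write _, move left, go to q0
q0 | x[z]_____
The non-blank tape span at halt is xz.

xz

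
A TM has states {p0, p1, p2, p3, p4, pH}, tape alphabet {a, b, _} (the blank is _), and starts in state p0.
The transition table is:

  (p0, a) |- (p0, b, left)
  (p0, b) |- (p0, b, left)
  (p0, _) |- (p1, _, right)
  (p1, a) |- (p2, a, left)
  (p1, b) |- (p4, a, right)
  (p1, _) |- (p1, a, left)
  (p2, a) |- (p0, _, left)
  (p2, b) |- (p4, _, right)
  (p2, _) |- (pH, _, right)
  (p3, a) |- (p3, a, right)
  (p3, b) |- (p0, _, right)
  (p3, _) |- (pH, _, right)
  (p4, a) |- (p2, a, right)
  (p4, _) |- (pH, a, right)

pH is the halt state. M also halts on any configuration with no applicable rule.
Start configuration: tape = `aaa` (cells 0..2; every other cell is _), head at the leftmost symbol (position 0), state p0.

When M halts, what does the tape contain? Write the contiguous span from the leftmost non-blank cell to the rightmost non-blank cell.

ab

state=p0 head=0 tape=_[a]aa   (p0,a)→(p0,b,left)
state=p0 head=-1 tape=[_]baa   (p0,_)→(p1,_,right)
state=p1 head=0 tape=_[b]aa   (p1,b)→(p4,a,right)
state=p4 head=1 tape=_a[a]a   (p4,a)→(p2,a,right)
state=p2 head=2 tape=_aa[a]   (p2,a)→(p0,_,left)
state=p0 head=1 tape=_a[a]_   (p0,a)→(p0,b,left)
state=p0 head=0 tape=_[a]b_   (p0,a)→(p0,b,left)
state=p0 head=-1 tape=[_]bb_   (p0,_)→(p1,_,right)
state=p1 head=0 tape=_[b]b_   (p1,b)→(p4,a,right)
state=p4 head=1 tape=_a[b]_
The non-blank tape span at halt is ab.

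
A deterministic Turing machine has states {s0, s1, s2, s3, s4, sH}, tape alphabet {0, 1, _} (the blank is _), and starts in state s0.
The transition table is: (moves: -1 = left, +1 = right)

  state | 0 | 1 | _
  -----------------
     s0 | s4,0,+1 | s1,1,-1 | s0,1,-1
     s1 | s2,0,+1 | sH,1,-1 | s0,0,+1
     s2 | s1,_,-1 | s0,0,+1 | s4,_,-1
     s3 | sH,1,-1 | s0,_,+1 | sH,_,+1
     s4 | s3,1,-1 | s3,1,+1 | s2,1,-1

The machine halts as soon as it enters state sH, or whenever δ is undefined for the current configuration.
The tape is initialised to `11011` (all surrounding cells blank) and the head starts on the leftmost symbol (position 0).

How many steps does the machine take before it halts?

s0 | _[1]1011____   read 1 → write 1, move -1, go to s1
s1 | [_]11011____   read _ → write 0, move +1, go to s0
s0 | 0[1]1011____   read 1 → write 1, move -1, go to s1
s1 | [0]11011____   read 0 → write 0, move +1, go to s2
s2 | 0[1]1011____   read 1 → write 0, move +1, go to s0
s0 | 00[1]011____   read 1 → write 1, move -1, go to s1
s1 | 0[0]1011____   read 0 → write 0, move +1, go to s2
s2 | 00[1]011____   read 1 → write 0, move +1, go to s0
s0 | 000[0]11____   read 0 → write 0, move +1, go to s4
s4 | 0000[1]1____   read 1 → write 1, move +1, go to s3
s3 | 00001[1]____   read 1 → write _, move +1, go to s0
s0 | 00001_[_]___   read _ → write 1, move -1, go to s0
s0 | 00001[_]1___   read _ → write 1, move -1, go to s0
s0 | 0000[1]11___   read 1 → write 1, move -1, go to s1
s1 | 000[0]111___   read 0 → write 0, move +1, go to s2
s2 | 0000[1]11___   read 1 → write 0, move +1, go to s0
s0 | 00000[1]1___   read 1 → write 1, move -1, go to s1
s1 | 0000[0]11___   read 0 → write 0, move +1, go to s2
s2 | 00000[1]1___   read 1 → write 0, move +1, go to s0
s0 | 000000[1]___   read 1 → write 1, move -1, go to s1
s1 | 00000[0]1___   read 0 → write 0, move +1, go to s2
s2 | 000000[1]___   read 1 → write 0, move +1, go to s0
s0 | 0000000[_]__   read _ → write 1, move -1, go to s0
s0 | 000000[0]1__   read 0 → write 0, move +1, go to s4
s4 | 0000000[1]__   read 1 → write 1, move +1, go to s3
s3 | 00000001[_]_   read _ → write _, move +1, go to sH
sH | 00000001_[_]
M halts after 26 transitions.

26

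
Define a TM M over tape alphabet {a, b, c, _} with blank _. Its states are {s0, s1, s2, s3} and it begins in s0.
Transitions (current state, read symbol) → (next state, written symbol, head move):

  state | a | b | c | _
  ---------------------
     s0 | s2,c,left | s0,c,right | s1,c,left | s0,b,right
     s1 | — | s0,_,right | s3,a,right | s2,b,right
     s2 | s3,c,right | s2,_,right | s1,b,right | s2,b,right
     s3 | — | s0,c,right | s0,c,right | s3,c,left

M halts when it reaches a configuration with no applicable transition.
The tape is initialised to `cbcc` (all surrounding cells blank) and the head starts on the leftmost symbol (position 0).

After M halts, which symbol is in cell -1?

state=s0 head=0 tape=_[c]bcc_   (s0,c)→(s1,c,left)
state=s1 head=-1 tape=[_]cbcc_   (s1,_)→(s2,b,right)
state=s2 head=0 tape=b[c]bcc_   (s2,c)→(s1,b,right)
state=s1 head=1 tape=bb[b]cc_   (s1,b)→(s0,_,right)
state=s0 head=2 tape=bb_[c]c_   (s0,c)→(s1,c,left)
state=s1 head=1 tape=bb[_]cc_   (s1,_)→(s2,b,right)
state=s2 head=2 tape=bbb[c]c_   (s2,c)→(s1,b,right)
state=s1 head=3 tape=bbbb[c]_   (s1,c)→(s3,a,right)
state=s3 head=4 tape=bbbba[_]   (s3,_)→(s3,c,left)
state=s3 head=3 tape=bbbb[a]c
Cell -1 holds b when M halts.

b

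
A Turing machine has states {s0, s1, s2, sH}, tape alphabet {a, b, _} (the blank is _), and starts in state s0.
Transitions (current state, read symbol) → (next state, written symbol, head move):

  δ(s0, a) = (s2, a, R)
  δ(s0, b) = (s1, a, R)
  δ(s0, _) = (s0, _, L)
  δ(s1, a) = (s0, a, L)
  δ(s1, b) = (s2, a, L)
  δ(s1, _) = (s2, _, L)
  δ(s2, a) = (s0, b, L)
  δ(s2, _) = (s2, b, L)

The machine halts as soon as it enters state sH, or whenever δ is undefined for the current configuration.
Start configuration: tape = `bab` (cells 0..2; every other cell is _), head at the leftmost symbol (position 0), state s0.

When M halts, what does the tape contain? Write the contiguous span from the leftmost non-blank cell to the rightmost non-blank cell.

s0 | [b]ab   read b → write a, move R, go to s1
s1 | a[a]b   read a → write a, move L, go to s0
s0 | [a]ab   read a → write a, move R, go to s2
s2 | a[a]b   read a → write b, move L, go to s0
s0 | [a]bb   read a → write a, move R, go to s2
s2 | a[b]b
The non-blank tape span at halt is abb.

abb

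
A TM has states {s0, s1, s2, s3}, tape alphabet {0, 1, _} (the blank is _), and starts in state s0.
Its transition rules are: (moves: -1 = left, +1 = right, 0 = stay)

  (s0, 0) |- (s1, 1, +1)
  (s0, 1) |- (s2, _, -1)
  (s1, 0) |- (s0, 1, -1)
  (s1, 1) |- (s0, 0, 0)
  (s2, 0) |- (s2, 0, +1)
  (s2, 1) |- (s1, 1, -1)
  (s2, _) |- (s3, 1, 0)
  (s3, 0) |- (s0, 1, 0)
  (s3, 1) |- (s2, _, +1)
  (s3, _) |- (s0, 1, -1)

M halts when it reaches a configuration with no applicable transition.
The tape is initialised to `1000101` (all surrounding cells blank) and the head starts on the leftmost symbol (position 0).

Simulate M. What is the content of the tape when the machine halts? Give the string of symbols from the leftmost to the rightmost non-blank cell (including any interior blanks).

011_11

s0 | _[1]000101   read 1 → write _, move -1, go to s2
s2 | [_]_000101   read _ → write 1, move 0, go to s3
s3 | [1]_000101   read 1 → write _, move +1, go to s2
s2 | _[_]000101   read _ → write 1, move 0, go to s3
s3 | _[1]000101   read 1 → write _, move +1, go to s2
s2 | __[0]00101   read 0 → write 0, move +1, go to s2
s2 | __0[0]0101   read 0 → write 0, move +1, go to s2
s2 | __00[0]101   read 0 → write 0, move +1, go to s2
s2 | __000[1]01   read 1 → write 1, move -1, go to s1
s1 | __00[0]101   read 0 → write 1, move -1, go to s0
s0 | __0[0]1101   read 0 → write 1, move +1, go to s1
s1 | __01[1]101   read 1 → write 0, move 0, go to s0
s0 | __01[0]101   read 0 → write 1, move +1, go to s1
s1 | __011[1]01   read 1 → write 0, move 0, go to s0
s0 | __011[0]01   read 0 → write 1, move +1, go to s1
s1 | __0111[0]1   read 0 → write 1, move -1, go to s0
s0 | __011[1]11   read 1 → write _, move -1, go to s2
s2 | __01[1]_11   read 1 → write 1, move -1, go to s1
s1 | __0[1]1_11   read 1 → write 0, move 0, go to s0
s0 | __0[0]1_11   read 0 → write 1, move +1, go to s1
s1 | __01[1]_11   read 1 → write 0, move 0, go to s0
s0 | __01[0]_11   read 0 → write 1, move +1, go to s1
s1 | __011[_]11
The non-blank tape span at halt is 011_11.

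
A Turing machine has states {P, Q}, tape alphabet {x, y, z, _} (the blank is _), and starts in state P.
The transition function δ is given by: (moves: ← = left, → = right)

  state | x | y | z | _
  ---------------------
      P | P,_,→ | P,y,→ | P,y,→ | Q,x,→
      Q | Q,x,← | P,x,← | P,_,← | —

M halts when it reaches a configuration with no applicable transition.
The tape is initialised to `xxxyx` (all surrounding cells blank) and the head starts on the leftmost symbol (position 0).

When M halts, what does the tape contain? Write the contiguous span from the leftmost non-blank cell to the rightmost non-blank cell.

P | [x]xxyx__   read x → write _, move →, go to P
P | _[x]xyx__   read x → write _, move →, go to P
P | __[x]yx__   read x → write _, move →, go to P
P | ___[y]x__   read y → write y, move →, go to P
P | ___y[x]__   read x → write _, move →, go to P
P | ___y_[_]_   read _ → write x, move →, go to Q
Q | ___y_x[_]
The non-blank tape span at halt is y_x.

y_x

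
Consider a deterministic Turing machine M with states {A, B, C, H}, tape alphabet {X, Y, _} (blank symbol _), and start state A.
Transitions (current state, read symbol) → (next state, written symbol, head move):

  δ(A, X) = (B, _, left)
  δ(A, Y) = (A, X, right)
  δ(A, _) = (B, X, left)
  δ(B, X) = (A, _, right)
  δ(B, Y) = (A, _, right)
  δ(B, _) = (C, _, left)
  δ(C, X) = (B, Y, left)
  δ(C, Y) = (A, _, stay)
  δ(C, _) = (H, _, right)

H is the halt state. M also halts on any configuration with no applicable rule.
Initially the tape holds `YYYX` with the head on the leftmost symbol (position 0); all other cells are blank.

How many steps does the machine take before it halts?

15

state=A head=0 tape=[Y]YYX   (A,Y)→(A,X,right)
state=A head=1 tape=X[Y]YX   (A,Y)→(A,X,right)
state=A head=2 tape=XX[Y]X   (A,Y)→(A,X,right)
state=A head=3 tape=XXX[X]   (A,X)→(B,_,left)
state=B head=2 tape=XX[X]_   (B,X)→(A,_,right)
state=A head=3 tape=XX_[_]   (A,_)→(B,X,left)
state=B head=2 tape=XX[_]X   (B,_)→(C,_,left)
state=C head=1 tape=X[X]_X   (C,X)→(B,Y,left)
state=B head=0 tape=[X]Y_X   (B,X)→(A,_,right)
state=A head=1 tape=_[Y]_X   (A,Y)→(A,X,right)
state=A head=2 tape=_X[_]X   (A,_)→(B,X,left)
state=B head=1 tape=_[X]XX   (B,X)→(A,_,right)
state=A head=2 tape=__[X]X   (A,X)→(B,_,left)
state=B head=1 tape=_[_]_X   (B,_)→(C,_,left)
state=C head=0 tape=[_]__X   (C,_)→(H,_,right)
state=H head=1 tape=_[_]_X
M halts after 15 transitions.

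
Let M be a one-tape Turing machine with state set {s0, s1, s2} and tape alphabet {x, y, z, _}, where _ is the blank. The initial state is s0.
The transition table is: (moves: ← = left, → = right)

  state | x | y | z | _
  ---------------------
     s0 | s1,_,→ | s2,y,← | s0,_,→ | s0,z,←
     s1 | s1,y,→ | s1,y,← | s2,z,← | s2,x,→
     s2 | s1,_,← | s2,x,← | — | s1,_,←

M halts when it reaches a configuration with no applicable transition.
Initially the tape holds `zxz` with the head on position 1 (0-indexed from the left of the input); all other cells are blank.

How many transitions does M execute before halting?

9

state=s0 head=1 tape=__z[x]z   (s0,x)→(s1,_,→)
state=s1 head=2 tape=__z_[z]   (s1,z)→(s2,z,←)
state=s2 head=1 tape=__z[_]z   (s2,_)→(s1,_,←)
state=s1 head=0 tape=__[z]_z   (s1,z)→(s2,z,←)
state=s2 head=-1 tape=_[_]z_z   (s2,_)→(s1,_,←)
state=s1 head=-2 tape=[_]_z_z   (s1,_)→(s2,x,→)
state=s2 head=-1 tape=x[_]z_z   (s2,_)→(s1,_,←)
state=s1 head=-2 tape=[x]_z_z   (s1,x)→(s1,y,→)
state=s1 head=-1 tape=y[_]z_z   (s1,_)→(s2,x,→)
state=s2 head=0 tape=yx[z]_z
M halts after 9 transitions.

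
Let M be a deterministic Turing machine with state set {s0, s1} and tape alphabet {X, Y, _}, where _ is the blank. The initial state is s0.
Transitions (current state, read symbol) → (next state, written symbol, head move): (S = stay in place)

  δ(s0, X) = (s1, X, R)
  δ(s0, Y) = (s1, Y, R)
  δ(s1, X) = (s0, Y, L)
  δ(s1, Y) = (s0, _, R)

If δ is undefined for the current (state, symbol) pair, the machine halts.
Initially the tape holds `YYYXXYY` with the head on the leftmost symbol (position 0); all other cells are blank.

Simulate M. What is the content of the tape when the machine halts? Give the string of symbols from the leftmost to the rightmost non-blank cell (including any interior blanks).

state=s0 head=0 tape=[Y]YYXXYY_   (s0,Y)→(s1,Y,R)
state=s1 head=1 tape=Y[Y]YXXYY_   (s1,Y)→(s0,_,R)
state=s0 head=2 tape=Y_[Y]XXYY_   (s0,Y)→(s1,Y,R)
state=s1 head=3 tape=Y_Y[X]XYY_   (s1,X)→(s0,Y,L)
state=s0 head=2 tape=Y_[Y]YXYY_   (s0,Y)→(s1,Y,R)
state=s1 head=3 tape=Y_Y[Y]XYY_   (s1,Y)→(s0,_,R)
state=s0 head=4 tape=Y_Y_[X]YY_   (s0,X)→(s1,X,R)
state=s1 head=5 tape=Y_Y_X[Y]Y_   (s1,Y)→(s0,_,R)
state=s0 head=6 tape=Y_Y_X_[Y]_   (s0,Y)→(s1,Y,R)
state=s1 head=7 tape=Y_Y_X_Y[_]
The non-blank tape span at halt is Y_Y_X_Y.

Y_Y_X_Y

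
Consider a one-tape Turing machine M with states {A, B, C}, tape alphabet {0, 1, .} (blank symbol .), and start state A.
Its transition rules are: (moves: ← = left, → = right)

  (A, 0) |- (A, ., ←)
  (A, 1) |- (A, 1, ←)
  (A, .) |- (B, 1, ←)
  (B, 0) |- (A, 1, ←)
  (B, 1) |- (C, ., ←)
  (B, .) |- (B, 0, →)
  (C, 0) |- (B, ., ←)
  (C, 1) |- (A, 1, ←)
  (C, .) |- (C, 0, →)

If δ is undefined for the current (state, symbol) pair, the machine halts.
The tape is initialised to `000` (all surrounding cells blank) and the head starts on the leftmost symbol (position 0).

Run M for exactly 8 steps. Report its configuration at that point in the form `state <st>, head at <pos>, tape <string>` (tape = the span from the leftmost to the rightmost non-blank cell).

state B, head at 0, tape 000.00

A | ...[0]00   read 0 → write ., move ←, go to A
A | ..[.].00   read . → write 1, move ←, go to B
B | .[.]1.00   read . → write 0, move →, go to B
B | .0[1].00   read 1 → write ., move ←, go to C
C | .[0]..00   read 0 → write ., move ←, go to B
B | [.]...00   read . → write 0, move →, go to B
B | 0[.]..00   read . → write 0, move →, go to B
B | 00[.].00   read . → write 0, move →, go to B
B | 000[.]00
After 8 steps: state B, head at 0, tape 000.00.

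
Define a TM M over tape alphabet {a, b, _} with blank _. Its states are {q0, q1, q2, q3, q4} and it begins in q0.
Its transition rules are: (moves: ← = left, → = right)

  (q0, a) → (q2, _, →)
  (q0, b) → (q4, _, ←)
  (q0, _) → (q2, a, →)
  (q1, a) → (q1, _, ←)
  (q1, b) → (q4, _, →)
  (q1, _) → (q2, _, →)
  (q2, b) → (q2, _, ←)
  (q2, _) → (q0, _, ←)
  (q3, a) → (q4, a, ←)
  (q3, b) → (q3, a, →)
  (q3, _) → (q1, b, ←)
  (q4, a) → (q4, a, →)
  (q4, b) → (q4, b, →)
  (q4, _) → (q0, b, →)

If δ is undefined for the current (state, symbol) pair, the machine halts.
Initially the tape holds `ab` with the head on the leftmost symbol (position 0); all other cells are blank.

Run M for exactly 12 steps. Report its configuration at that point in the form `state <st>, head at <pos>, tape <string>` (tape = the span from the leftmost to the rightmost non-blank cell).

state=q0 head=0 tape=_[a]b   (q0,a)→(q2,_,→)
state=q2 head=1 tape=__[b]   (q2,b)→(q2,_,←)
state=q2 head=0 tape=_[_]_   (q2,_)→(q0,_,←)
state=q0 head=-1 tape=[_]__   (q0,_)→(q2,a,→)
state=q2 head=0 tape=a[_]_   (q2,_)→(q0,_,←)
state=q0 head=-1 tape=[a]__   (q0,a)→(q2,_,→)
state=q2 head=0 tape=_[_]_   (q2,_)→(q0,_,←)
state=q0 head=-1 tape=[_]__   (q0,_)→(q2,a,→)
state=q2 head=0 tape=a[_]_   (q2,_)→(q0,_,←)
state=q0 head=-1 tape=[a]__   (q0,a)→(q2,_,→)
state=q2 head=0 tape=_[_]_   (q2,_)→(q0,_,←)
state=q0 head=-1 tape=[_]__   (q0,_)→(q2,a,→)
state=q2 head=0 tape=a[_]_
After 12 steps: state q2, head at 0, tape a.

state q2, head at 0, tape a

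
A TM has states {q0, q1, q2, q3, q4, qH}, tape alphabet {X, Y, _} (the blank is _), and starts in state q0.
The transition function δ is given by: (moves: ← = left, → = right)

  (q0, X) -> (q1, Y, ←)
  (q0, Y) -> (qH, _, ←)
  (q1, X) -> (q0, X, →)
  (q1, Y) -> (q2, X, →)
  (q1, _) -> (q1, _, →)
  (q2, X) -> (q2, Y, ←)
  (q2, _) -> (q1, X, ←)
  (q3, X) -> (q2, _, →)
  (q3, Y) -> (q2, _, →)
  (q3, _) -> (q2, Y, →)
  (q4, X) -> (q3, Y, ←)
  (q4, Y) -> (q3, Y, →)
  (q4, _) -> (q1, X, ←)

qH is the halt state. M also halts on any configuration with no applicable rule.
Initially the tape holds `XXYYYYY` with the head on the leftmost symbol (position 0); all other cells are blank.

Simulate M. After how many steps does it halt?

9

q0 | __[X]XYYYYY   read X → write Y, move ←, go to q1
q1 | _[_]YXYYYYY   read _ → write _, move →, go to q1
q1 | __[Y]XYYYYY   read Y → write X, move →, go to q2
q2 | __X[X]YYYYY   read X → write Y, move ←, go to q2
q2 | __[X]YYYYYY   read X → write Y, move ←, go to q2
q2 | _[_]YYYYYYY   read _ → write X, move ←, go to q1
q1 | [_]XYYYYYYY   read _ → write _, move →, go to q1
q1 | _[X]YYYYYYY   read X → write X, move →, go to q0
q0 | _X[Y]YYYYYY   read Y → write _, move ←, go to qH
qH | _[X]_YYYYYY
M halts after 9 transitions.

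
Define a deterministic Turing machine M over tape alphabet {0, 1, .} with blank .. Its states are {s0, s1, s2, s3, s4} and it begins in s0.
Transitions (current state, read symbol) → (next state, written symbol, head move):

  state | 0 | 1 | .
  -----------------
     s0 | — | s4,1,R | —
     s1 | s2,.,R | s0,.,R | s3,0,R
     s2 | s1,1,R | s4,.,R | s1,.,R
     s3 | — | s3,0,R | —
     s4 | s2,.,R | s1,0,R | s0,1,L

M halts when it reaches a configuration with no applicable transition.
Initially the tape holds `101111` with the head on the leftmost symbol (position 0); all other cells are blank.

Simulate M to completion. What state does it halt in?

s3

s0 | [1]01111...   read 1 → write 1, move R, go to s4
s4 | 1[0]1111...   read 0 → write ., move R, go to s2
s2 | 1.[1]111...   read 1 → write ., move R, go to s4
s4 | 1..[1]11...   read 1 → write 0, move R, go to s1
s1 | 1..0[1]1...   read 1 → write ., move R, go to s0
s0 | 1..0.[1]...   read 1 → write 1, move R, go to s4
s4 | 1..0.1[.]..   read . → write 1, move L, go to s0
s0 | 1..0.[1]1..   read 1 → write 1, move R, go to s4
s4 | 1..0.1[1]..   read 1 → write 0, move R, go to s1
s1 | 1..0.10[.].   read . → write 0, move R, go to s3
s3 | 1..0.100[.]
No transition is defined for (s3, .); M halts in state s3.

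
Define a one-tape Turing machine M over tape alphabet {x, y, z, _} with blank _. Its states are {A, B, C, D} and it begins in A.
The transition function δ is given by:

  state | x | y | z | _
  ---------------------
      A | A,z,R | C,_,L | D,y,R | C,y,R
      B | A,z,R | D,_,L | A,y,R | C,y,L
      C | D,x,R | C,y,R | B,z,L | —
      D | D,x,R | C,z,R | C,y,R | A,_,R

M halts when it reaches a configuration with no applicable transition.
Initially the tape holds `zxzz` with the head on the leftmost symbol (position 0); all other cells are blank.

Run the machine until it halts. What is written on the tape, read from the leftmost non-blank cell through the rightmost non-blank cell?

state=A head=0 tape=[z]xzz___   (A,z)→(D,y,R)
state=D head=1 tape=y[x]zz___   (D,x)→(D,x,R)
state=D head=2 tape=yx[z]z___   (D,z)→(C,y,R)
state=C head=3 tape=yxy[z]___   (C,z)→(B,z,L)
state=B head=2 tape=yx[y]z___   (B,y)→(D,_,L)
state=D head=1 tape=y[x]_z___   (D,x)→(D,x,R)
state=D head=2 tape=yx[_]z___   (D,_)→(A,_,R)
state=A head=3 tape=yx_[z]___   (A,z)→(D,y,R)
state=D head=4 tape=yx_y[_]__   (D,_)→(A,_,R)
state=A head=5 tape=yx_y_[_]_   (A,_)→(C,y,R)
state=C head=6 tape=yx_y_y[_]
The non-blank tape span at halt is yx_y_y.

yx_y_y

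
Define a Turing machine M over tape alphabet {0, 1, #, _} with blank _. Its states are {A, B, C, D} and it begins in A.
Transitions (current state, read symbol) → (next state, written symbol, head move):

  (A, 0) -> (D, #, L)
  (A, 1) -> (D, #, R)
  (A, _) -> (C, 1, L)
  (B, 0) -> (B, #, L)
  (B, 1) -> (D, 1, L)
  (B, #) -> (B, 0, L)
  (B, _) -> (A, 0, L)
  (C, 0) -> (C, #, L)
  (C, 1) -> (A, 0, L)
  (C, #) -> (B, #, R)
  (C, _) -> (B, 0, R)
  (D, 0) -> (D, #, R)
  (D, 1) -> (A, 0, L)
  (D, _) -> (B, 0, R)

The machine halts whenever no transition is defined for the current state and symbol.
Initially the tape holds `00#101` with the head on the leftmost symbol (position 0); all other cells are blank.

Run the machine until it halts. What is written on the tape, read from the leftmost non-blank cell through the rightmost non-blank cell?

A | ____[0]0#101   read 0 → write #, move L, go to D
D | ___[_]#0#101   read _ → write 0, move R, go to B
B | ___0[#]0#101   read # → write 0, move L, go to B
B | ___[0]00#101   read 0 → write #, move L, go to B
B | __[_]#00#101   read _ → write 0, move L, go to A
A | _[_]0#00#101   read _ → write 1, move L, go to C
C | [_]10#00#101   read _ → write 0, move R, go to B
B | 0[1]0#00#101   read 1 → write 1, move L, go to D
D | [0]10#00#101   read 0 → write #, move R, go to D
D | #[1]0#00#101   read 1 → write 0, move L, go to A
A | [#]00#00#101
The non-blank tape span at halt is #00#00#101.

#00#00#101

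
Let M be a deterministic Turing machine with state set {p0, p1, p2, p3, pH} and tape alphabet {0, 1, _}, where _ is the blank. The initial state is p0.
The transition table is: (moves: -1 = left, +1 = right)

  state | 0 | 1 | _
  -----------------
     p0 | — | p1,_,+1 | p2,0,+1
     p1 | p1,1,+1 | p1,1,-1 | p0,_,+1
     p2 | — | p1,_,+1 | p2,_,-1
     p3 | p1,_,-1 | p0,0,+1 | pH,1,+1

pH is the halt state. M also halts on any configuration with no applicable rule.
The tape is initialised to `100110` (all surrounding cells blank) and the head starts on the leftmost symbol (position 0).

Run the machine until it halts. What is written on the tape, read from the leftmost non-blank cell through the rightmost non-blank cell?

1_0

p0 | [1]00110___   read 1 → write _, move +1, go to p1
p1 | _[0]0110___   read 0 → write 1, move +1, go to p1
p1 | _1[0]110___   read 0 → write 1, move +1, go to p1
p1 | _11[1]10___   read 1 → write 1, move -1, go to p1
p1 | _1[1]110___   read 1 → write 1, move -1, go to p1
p1 | _[1]1110___   read 1 → write 1, move -1, go to p1
p1 | [_]11110___   read _ → write _, move +1, go to p0
p0 | _[1]1110___   read 1 → write _, move +1, go to p1
p1 | __[1]110___   read 1 → write 1, move -1, go to p1
p1 | _[_]1110___   read _ → write _, move +1, go to p0
p0 | __[1]110___   read 1 → write _, move +1, go to p1
p1 | ___[1]10___   read 1 → write 1, move -1, go to p1
p1 | __[_]110___   read _ → write _, move +1, go to p0
p0 | ___[1]10___   read 1 → write _, move +1, go to p1
p1 | ____[1]0___   read 1 → write 1, move -1, go to p1
p1 | ___[_]10___   read _ → write _, move +1, go to p0
p0 | ____[1]0___   read 1 → write _, move +1, go to p1
p1 | _____[0]___   read 0 → write 1, move +1, go to p1
p1 | _____1[_]__   read _ → write _, move +1, go to p0
p0 | _____1_[_]_   read _ → write 0, move +1, go to p2
p2 | _____1_0[_]   read _ → write _, move -1, go to p2
p2 | _____1_[0]_
The non-blank tape span at halt is 1_0.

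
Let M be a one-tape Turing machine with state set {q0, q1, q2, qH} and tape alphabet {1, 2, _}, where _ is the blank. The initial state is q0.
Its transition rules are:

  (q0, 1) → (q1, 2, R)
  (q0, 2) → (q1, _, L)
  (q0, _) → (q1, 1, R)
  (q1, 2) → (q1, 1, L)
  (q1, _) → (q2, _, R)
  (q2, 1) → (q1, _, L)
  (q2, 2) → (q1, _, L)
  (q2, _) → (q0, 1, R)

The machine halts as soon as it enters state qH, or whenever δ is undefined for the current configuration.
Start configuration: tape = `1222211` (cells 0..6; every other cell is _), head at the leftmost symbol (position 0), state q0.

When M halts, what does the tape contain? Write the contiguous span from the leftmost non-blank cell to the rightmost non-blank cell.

1112211

state=q0 head=0 tape=_[1]222211   (q0,1)→(q1,2,R)
state=q1 head=1 tape=_2[2]22211   (q1,2)→(q1,1,L)
state=q1 head=0 tape=_[2]122211   (q1,2)→(q1,1,L)
state=q1 head=-1 tape=[_]1122211   (q1,_)→(q2,_,R)
state=q2 head=0 tape=_[1]122211   (q2,1)→(q1,_,L)
state=q1 head=-1 tape=[_]_122211   (q1,_)→(q2,_,R)
state=q2 head=0 tape=_[_]122211   (q2,_)→(q0,1,R)
state=q0 head=1 tape=_1[1]22211   (q0,1)→(q1,2,R)
state=q1 head=2 tape=_12[2]2211   (q1,2)→(q1,1,L)
state=q1 head=1 tape=_1[2]12211   (q1,2)→(q1,1,L)
state=q1 head=0 tape=_[1]112211
The non-blank tape span at halt is 1112211.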